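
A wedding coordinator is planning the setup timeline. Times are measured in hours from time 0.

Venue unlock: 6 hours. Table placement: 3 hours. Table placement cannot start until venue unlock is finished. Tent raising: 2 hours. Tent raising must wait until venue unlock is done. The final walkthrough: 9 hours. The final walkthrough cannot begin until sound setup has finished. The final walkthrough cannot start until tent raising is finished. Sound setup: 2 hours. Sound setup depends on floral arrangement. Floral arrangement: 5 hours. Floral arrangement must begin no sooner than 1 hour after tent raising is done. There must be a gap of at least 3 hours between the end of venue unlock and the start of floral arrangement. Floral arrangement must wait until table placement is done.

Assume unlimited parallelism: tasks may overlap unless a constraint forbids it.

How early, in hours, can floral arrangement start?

9

Venue unlock has no prerequisites, so it starts at hour 0 and finishes at hour 6.
Table placement waits on venue unlock (finishes hour 6), so it starts at hour 6 and finishes at 6 + 3 = hour 9.
Tent raising waits on venue unlock (finishes hour 6), so it starts at hour 6 and finishes at 6 + 2 = hour 8.
Floral arrangement waits on tent raising (finishes hour 8, plus 1-hour gap → hour 9); venue unlock (finishes hour 6, plus 3-hour gap → hour 9); table placement (finishes hour 9). The latest of these is hour 9, which is the earliest floral arrangement can start.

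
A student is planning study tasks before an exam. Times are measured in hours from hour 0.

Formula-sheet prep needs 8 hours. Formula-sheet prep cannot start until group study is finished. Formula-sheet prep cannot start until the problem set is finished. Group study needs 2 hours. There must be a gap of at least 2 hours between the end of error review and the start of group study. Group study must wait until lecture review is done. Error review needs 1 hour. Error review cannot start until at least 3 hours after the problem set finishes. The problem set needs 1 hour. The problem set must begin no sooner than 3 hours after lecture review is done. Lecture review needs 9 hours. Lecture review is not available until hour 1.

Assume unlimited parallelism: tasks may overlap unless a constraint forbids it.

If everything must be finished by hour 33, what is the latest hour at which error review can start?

20

Formula-sheet prep must finish by hour 33; it takes 8 hours, so it must start by 33 − 8 = hour 25.
Group study feeds into formula-sheet prep (must start by hour 25); so group study must finish by hour 25 and therefore start by hour 23.
Error review must finish before group study (must start by hour 23, minus 2-hour gap → hour 21). With a 1-hour duration, error review must start by 21 − 1 = hour 20.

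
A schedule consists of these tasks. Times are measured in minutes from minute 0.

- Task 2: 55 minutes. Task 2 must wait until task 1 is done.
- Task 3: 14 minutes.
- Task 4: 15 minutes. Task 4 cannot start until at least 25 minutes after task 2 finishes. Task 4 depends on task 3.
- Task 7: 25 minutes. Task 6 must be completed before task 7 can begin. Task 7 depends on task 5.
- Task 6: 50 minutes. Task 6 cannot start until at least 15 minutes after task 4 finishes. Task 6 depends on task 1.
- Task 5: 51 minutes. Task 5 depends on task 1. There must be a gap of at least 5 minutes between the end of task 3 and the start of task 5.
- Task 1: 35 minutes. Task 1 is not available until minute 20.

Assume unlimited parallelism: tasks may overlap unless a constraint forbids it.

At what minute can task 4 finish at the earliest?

Nothing blocks task 3, so it runs from minute 0 to minute 14.
Task 1 waits on its own release at minute 20, so it starts at minute 20 and finishes at 20 + 35 = minute 55.
Task 2 waits on task 1 (finishes minute 55), so it starts at minute 55 and finishes at 55 + 55 = minute 110.
For task 4: task 2 (finishes minute 110, plus 25-minute gap → minute 135); task 3 (finishes minute 14). Taking the maximum gives a start of minute 135, and it finishes at 135 + 15 = minute 150.

150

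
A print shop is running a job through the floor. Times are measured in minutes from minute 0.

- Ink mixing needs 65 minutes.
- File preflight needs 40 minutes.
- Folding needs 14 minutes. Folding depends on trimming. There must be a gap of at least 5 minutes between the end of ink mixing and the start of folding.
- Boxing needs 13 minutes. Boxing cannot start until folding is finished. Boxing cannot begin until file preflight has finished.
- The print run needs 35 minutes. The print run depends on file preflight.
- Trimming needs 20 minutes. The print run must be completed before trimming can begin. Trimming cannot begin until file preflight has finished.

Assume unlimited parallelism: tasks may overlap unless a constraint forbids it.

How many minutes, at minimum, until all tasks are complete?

Ink mixing has no prerequisites, so it starts at minute 0 and finishes at minute 65.
Nothing blocks file preflight, so it runs from minute 0 to minute 40.
The print run waits on file preflight (finishes minute 40), so it starts at minute 40 and finishes at 40 + 35 = minute 75.
For trimming: the print run (finishes minute 75); file preflight (finishes minute 40). Taking the maximum gives a start of minute 75, and it finishes at 75 + 20 = minute 95.
Folding cannot start until trimming (finishes minute 95); ink mixing (finishes minute 65, plus 5-minute gap → minute 70). The controlling bound is minute 95, so folding finishes at 95 + 14 = minute 109.
Boxing needs all of folding (finishes minute 109); file preflight (finishes minute 40). That puts its earliest start at minute 109; it finishes at 109 + 13 = minute 122.
All tasks are finished once the last one completes. Finish times: File preflight at 40, Ink mixing at 65, The print run at 75, Trimming at 95, Folding at 109, Boxing at 122. The latest is minute 122.

122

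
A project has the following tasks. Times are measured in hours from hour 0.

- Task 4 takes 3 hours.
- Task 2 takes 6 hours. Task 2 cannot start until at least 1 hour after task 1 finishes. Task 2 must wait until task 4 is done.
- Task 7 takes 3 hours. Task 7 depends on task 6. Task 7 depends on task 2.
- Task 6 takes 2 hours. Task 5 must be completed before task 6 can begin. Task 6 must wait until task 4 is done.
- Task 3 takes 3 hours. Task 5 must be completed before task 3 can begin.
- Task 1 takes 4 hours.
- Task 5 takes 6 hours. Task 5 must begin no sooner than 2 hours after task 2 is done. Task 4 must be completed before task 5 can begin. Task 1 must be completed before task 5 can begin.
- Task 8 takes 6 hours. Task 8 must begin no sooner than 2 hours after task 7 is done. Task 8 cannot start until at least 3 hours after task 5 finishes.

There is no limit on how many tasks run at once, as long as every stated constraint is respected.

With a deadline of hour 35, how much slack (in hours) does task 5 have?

Nothing blocks task 4, so it runs from hour 0 to hour 3.
Task 1 can start immediately at hour 0; it finishes at hour 4.
Task 2 has to wait for task 1 (finishes hour 4, plus 1-hour gap → hour 5); task 4 (finishes hour 3). The latest of these is hour 5, so task 2 runs hour 5 to 5 + 6 = hour 11.
For task 5: task 2 (finishes hour 11, plus 2-hour gap → hour 13); task 4 (finishes hour 3); task 1 (finishes hour 4). Taking the maximum gives a start of hour 13, and it finishes at 13 + 6 = hour 19.

Working backward from the deadline:
To finish by hour 35, task 3 (duration 3) must start no later than hour 32.
Task 8 has no dependents, so it just needs to finish by hour 35. Starting by 35 − 6 = hour 29 achieves that.
Since task 8 (must start by hour 29, minus 2-hour gap → hour 27) depends on it, task 7 must finish by hour 27. Backing off its 3-hour duration gives a latest start of hour 24.
Since task 7 (must start by hour 24) depends on it, task 6 must finish by hour 24. Backing off its 2-hour duration gives a latest start of hour 22.
Task 5 must finish in time for task 3 (must start by hour 32); task 6 (must start by hour 22); task 8 (must start by hour 29, minus 3-hour gap → hour 26). The tightest is hour 22, so task 5 must start by 22 − 6 = hour 16.
So task 5 can start as early as hour 13 and as late as hour 16, giving 16 − 13 = 3 hours of slack.

3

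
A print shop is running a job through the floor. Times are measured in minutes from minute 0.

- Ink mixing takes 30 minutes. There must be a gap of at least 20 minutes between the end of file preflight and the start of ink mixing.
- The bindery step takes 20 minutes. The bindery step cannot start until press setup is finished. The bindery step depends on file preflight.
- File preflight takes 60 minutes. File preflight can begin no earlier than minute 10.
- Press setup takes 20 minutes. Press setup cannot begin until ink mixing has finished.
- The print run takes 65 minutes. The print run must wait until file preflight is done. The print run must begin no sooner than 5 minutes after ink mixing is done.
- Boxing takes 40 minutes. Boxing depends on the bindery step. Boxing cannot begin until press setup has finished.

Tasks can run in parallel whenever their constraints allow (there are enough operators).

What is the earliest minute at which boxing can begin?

160

File preflight waits on its own release at minute 10, so it starts at minute 10 and finishes at 10 + 60 = minute 70.
After file preflight (finishes minute 70, plus 20-minute gap → minute 90), ink mixing can start at minute 90 and finishes at minute 120.
Press setup waits on ink mixing (finishes minute 120), so it starts at minute 120 and finishes at 120 + 20 = minute 140.
The bindery step cannot start until press setup (finishes minute 140); file preflight (finishes minute 70). The controlling bound is minute 140, so the bindery step finishes at 140 + 20 = minute 160.
Boxing waits on the bindery step (finishes minute 160); press setup (finishes minute 140). The latest of these is minute 160, which is the earliest boxing can start.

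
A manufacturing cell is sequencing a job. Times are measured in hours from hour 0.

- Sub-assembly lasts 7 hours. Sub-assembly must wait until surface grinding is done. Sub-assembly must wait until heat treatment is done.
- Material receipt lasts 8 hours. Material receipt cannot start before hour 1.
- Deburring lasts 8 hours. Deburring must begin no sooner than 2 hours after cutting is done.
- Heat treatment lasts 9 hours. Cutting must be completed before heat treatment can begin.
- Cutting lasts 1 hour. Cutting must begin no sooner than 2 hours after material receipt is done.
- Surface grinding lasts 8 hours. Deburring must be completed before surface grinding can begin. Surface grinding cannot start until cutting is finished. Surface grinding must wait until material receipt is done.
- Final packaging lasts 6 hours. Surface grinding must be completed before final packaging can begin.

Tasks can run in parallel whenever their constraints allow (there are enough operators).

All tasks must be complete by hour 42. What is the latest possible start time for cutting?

16

Nothing follows sub-assembly; the deadline of hour 42 is its only limit. It must start by 42 − 7 = hour 35.
Final packaging has no dependents, so it just needs to finish by hour 42. Starting by 42 − 6 = hour 36 achieves that.
For surface grinding: sub-assembly (must start by hour 35); final packaging (must start by hour 36). The most restrictive is hour 35; with an 8-hour duration, surface grinding must start by hour 27.
Deburring feeds into surface grinding (must start by hour 27); so deburring must finish by hour 27 and therefore start by hour 19.
Heat treatment must finish before sub-assembly (must start by hour 35). With a 9-hour duration, heat treatment must start by 35 − 9 = hour 26.
Cutting must finish in time for deburring (must start by hour 19, minus 2-hour gap → hour 17); heat treatment (must start by hour 26); surface grinding (must start by hour 27). The tightest is hour 17, so cutting must start by 17 − 1 = hour 16.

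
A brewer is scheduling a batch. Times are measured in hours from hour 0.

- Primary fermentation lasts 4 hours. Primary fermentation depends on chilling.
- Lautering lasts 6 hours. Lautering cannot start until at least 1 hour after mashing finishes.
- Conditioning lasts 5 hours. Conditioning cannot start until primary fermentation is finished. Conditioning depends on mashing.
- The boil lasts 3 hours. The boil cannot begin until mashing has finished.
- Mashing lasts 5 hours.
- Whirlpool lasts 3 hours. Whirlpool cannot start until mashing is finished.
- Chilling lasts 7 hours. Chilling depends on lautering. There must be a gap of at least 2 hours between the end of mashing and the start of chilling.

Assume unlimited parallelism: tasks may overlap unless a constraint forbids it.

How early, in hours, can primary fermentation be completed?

23

Nothing blocks mashing, so it runs from hour 0 to hour 5.
Lautering waits on mashing (finishes hour 5, plus 1-hour gap → hour 6), so it starts at hour 6 and finishes at 6 + 6 = hour 12.
Chilling cannot start until lautering (finishes hour 12); mashing (finishes hour 5, plus 2-hour gap → hour 7). The controlling bound is hour 12, so chilling finishes at 12 + 7 = hour 19.
Primary fermentation waits on chilling (finishes hour 19), so it starts at hour 19 and finishes at 19 + 4 = hour 23.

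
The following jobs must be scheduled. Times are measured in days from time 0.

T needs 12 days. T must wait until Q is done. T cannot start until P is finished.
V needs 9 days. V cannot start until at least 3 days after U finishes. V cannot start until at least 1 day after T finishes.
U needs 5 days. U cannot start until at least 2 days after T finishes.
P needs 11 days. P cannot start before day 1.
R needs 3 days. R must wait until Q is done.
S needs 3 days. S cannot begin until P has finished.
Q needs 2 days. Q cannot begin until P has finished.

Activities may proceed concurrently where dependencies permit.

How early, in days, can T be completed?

26

After its own release at day 1, P can start at day 1 and finishes at day 12.
After P (finishes day 12), Q can start at day 12 and finishes at day 14.
For T: Q (finishes day 14); P (finishes day 12). Taking the maximum gives a start of day 14, and it finishes at 14 + 12 = day 26.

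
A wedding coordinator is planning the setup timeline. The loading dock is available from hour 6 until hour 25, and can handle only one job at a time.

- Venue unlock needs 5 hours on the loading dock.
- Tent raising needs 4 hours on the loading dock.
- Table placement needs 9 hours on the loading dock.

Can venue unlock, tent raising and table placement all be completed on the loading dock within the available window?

The loading dock window is 25 − 6 = 19 hours.
Running back to back, the jobs need 5 + 4 + 9 = 18 hours on the loading dock.
Since 18 ≤ 19, they fit within the window.

Yes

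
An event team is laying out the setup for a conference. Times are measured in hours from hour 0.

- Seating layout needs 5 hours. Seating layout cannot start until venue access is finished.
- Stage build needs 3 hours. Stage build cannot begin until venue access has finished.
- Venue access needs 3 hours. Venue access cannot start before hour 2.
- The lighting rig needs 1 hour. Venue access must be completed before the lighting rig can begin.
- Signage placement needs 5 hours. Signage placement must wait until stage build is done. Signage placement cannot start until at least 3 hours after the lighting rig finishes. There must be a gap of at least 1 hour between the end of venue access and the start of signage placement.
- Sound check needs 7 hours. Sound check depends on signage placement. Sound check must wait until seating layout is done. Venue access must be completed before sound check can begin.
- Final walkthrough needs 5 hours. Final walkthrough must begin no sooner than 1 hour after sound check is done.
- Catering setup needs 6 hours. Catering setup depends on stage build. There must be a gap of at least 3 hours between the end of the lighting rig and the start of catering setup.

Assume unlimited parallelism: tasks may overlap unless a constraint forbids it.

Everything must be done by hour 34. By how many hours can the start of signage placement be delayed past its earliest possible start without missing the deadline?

Venue access waits on its own release at hour 2, so it starts at hour 2 and finishes at 2 + 3 = hour 5.
The lighting rig waits on venue access (finishes hour 5), so it starts at hour 5 and finishes at 5 + 1 = hour 6.
Stage build cannot begin until venue access (finishes hour 5). It runs from hour 5 to 5 + 3 = hour 8.
Signage placement has to wait for stage build (finishes hour 8); the lighting rig (finishes hour 6, plus 3-hour gap → hour 9); venue access (finishes hour 5, plus 1-hour gap → hour 6). The latest of these is hour 9, so signage placement runs hour 9 to 9 + 5 = hour 14.

Working backward from the deadline:
To finish by hour 34, final walkthrough (duration 5) must start no later than hour 29.
Sound check has to be done before final walkthrough (must start by hour 29, minus 1-hour gap → hour 28). That means finishing by hour 28, i.e. starting by 28 − 7 = hour 21.
Since sound check (must start by hour 21) depends on it, signage placement must finish by hour 21. Backing off its 5-hour duration gives a latest start of hour 16.
So signage placement can start as early as hour 9 and as late as hour 16, giving 16 − 9 = 7 hours of slack.

7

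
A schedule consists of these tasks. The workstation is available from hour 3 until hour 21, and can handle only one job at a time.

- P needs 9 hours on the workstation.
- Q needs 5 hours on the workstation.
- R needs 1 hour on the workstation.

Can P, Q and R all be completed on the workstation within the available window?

The workstation window is 21 − 3 = 18 hours.
Running back to back, the jobs need 9 + 5 + 1 = 15 hours on the workstation.
Since 15 ≤ 18, they fit within the window.

Yes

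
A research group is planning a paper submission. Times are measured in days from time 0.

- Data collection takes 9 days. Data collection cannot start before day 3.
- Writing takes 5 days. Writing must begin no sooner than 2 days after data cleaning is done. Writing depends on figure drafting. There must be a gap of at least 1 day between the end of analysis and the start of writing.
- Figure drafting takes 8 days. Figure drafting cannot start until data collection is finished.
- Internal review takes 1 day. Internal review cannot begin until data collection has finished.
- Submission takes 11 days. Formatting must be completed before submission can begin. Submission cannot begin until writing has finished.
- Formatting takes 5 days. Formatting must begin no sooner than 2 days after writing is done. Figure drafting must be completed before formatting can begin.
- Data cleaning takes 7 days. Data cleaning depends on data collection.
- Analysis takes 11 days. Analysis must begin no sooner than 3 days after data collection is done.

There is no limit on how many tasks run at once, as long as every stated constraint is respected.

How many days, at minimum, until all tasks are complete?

After its own release at day 3, data collection can start at day 3 and finishes at day 12.
Internal review waits on data collection (finishes day 12), so it starts at day 12 and finishes at 12 + 1 = day 13.
Figure drafting cannot begin until data collection (finishes day 12). It runs from day 12 to 12 + 8 = day 20.
Analysis cannot begin until data collection (finishes day 12, plus 3-day gap → day 15). It runs from day 15 to 15 + 11 = day 26.
After data collection (finishes day 12), data cleaning can start at day 12 and finishes at day 19.
Writing needs all of data cleaning (finishes day 19, plus 2-day gap → day 21); figure drafting (finishes day 20); analysis (finishes day 26, plus 1-day gap → day 27). That puts its earliest start at day 27; it finishes at 27 + 5 = day 32.
Formatting has to wait for writing (finishes day 32, plus 2-day gap → day 34); figure drafting (finishes day 20). The latest of these is day 34, so formatting runs day 34 to 34 + 5 = day 39.
Submission has to wait for formatting (finishes day 39); writing (finishes day 32). The latest of these is day 39, so submission runs day 39 to 39 + 11 = day 50.
All tasks are finished once the last one completes. Finish times: Data collection at 12, Data cleaning at 19, Analysis at 26, Figure drafting at 20, Writing at 32, Internal review at 13, Formatting at 39, Submission at 50. The latest is day 50.

50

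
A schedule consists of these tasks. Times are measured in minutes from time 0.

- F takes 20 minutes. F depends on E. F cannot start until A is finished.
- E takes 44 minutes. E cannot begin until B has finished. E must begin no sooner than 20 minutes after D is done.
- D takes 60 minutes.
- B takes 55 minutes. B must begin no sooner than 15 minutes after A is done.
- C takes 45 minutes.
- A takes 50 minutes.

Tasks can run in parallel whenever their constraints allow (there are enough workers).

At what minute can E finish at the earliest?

D has no prerequisites, so it starts at minute 0 and finishes at minute 60.
Nothing blocks A, so it runs from minute 0 to minute 50.
B waits on A (finishes minute 50, plus 15-minute gap → minute 65), so it starts at minute 65 and finishes at 65 + 55 = minute 120.
E has to wait for B (finishes minute 120); D (finishes minute 60, plus 20-minute gap → minute 80). The latest of these is minute 120, so E runs minute 120 to 120 + 44 = minute 164.

164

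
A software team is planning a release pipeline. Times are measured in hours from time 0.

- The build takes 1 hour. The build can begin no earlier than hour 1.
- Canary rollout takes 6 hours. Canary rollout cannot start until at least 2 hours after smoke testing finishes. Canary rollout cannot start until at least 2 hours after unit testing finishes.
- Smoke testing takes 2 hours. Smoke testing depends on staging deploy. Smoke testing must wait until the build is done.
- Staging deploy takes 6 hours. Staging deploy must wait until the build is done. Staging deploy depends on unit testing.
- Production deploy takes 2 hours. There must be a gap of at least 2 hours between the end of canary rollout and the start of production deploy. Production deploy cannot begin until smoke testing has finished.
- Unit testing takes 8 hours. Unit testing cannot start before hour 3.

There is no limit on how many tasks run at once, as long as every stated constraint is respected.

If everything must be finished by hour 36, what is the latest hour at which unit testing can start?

8

Production deploy must finish by hour 36; it takes 2 hours, so it must start by 36 − 2 = hour 34.
Canary rollout has to be done before production deploy (must start by hour 34, minus 2-hour gap → hour 32). That means finishing by hour 32, i.e. starting by 32 − 6 = hour 26.
Smoke testing must finish in time for canary rollout (must start by hour 26, minus 2-hour gap → hour 24); production deploy (must start by hour 34). The tightest is hour 24, so smoke testing must start by 24 − 2 = hour 22.
Staging deploy has to be done before smoke testing (must start by hour 22). That means finishing by hour 22, i.e. starting by 22 − 6 = hour 16.
Unit testing feeds staging deploy (must start by hour 16); canary rollout (must start by hour 26, minus 2-hour gap → hour 24). Taking the minimum, unit testing must finish by hour 16 and start by 16 − 8 = hour 8.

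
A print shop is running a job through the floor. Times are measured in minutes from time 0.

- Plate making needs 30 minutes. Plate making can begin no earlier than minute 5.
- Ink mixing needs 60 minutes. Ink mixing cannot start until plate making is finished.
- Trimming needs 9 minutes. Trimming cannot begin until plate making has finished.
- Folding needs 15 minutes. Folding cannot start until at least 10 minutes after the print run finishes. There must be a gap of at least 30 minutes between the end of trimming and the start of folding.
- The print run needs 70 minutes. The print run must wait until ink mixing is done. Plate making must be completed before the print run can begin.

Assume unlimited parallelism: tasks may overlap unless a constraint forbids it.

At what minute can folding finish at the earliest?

After its own release at minute 5, plate making can start at minute 5 and finishes at minute 35.
Trimming cannot begin until plate making (finishes minute 35). It runs from minute 35 to 35 + 9 = minute 44.
Ink mixing waits on plate making (finishes minute 35), so it starts at minute 35 and finishes at 35 + 60 = minute 95.
The print run needs all of ink mixing (finishes minute 95); plate making (finishes minute 35). That puts its earliest start at minute 95; it finishes at 95 + 70 = minute 165.
Folding has to wait for the print run (finishes minute 165, plus 10-minute gap → minute 175); trimming (finishes minute 44, plus 30-minute gap → minute 74). The latest of these is minute 175, so folding runs minute 175 to 175 + 15 = minute 190.

190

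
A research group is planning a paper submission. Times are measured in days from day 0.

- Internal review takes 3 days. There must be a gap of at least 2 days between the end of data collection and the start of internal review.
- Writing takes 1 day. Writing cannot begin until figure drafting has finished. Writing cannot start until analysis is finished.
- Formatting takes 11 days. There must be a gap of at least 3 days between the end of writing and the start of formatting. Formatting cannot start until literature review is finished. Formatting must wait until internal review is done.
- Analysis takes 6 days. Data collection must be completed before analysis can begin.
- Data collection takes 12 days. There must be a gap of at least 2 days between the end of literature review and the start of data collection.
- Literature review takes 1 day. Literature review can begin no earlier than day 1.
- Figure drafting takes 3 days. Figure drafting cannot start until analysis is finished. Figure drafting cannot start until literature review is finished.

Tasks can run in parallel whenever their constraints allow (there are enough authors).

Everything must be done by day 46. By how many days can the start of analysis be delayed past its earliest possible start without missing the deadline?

Literature review waits on its own release at day 1, so it starts at day 1 and finishes at 1 + 1 = day 2.
Data collection waits on literature review (finishes day 2, plus 2-day gap → day 4), so it starts at day 4 and finishes at 4 + 12 = day 16.
Analysis cannot begin until data collection (finishes day 16). It runs from day 16 to 16 + 6 = day 22.

Working backward from the deadline:
Formatting must finish by day 46; it takes 11 days, so it must start by 46 − 11 = day 35.
Since formatting (must start by day 35, minus 3-day gap → day 32) depends on it, writing must finish by day 32. Backing off its 1-day duration gives a latest start of day 31.
Figure drafting has to be done before writing (must start by day 31). That means finishing by day 31, i.e. starting by 31 − 3 = day 28.
Analysis has several dependents: figure drafting (must start by day 28); writing (must start by day 31). The earliest of those limits is day 28, so analysis must start by 28 − 6 = day 22.
So analysis can start as early as day 16 and as late as day 22, giving 22 − 16 = 6 days of slack.

6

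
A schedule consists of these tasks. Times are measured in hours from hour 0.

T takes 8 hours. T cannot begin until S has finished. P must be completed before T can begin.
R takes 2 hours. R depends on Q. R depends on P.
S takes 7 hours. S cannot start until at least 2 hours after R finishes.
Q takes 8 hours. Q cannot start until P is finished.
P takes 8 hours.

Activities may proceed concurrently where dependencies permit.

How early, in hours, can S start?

P can start immediately at hour 0; it finishes at hour 8.
Q cannot begin until P (finishes hour 8). It runs from hour 8 to 8 + 8 = hour 16.
R cannot start until Q (finishes hour 16); P (finishes hour 8). The controlling bound is hour 16, so R finishes at 16 + 2 = hour 18.
S waits on R (finishes hour 18, plus 2-hour gap → hour 20), so the earliest it can start is hour 20.

20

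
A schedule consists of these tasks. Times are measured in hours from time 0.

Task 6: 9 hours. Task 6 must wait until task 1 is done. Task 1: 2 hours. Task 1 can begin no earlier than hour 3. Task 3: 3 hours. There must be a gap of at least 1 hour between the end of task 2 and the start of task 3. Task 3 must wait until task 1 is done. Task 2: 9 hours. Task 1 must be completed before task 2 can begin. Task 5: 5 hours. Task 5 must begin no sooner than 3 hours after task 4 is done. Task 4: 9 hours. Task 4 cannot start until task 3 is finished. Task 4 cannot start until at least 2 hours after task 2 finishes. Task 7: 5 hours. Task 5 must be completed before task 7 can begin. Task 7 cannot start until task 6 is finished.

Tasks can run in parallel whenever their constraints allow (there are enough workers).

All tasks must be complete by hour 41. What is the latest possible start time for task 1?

Task 7 has no dependents, so it just needs to finish by hour 41. Starting by 41 − 5 = hour 36 achieves that.
Task 5 must finish before task 7 (must start by hour 36). With a 5-hour duration, task 5 must start by 36 − 5 = hour 31.
Task 4 must finish before task 5 (must start by hour 31, minus 3-hour gap → hour 28). With a 9-hour duration, task 4 must start by 28 − 9 = hour 19.
Task 3 must finish before task 4 (must start by hour 19). With a 3-hour duration, task 3 must start by 19 − 3 = hour 16.
Task 2 has several dependents: task 3 (must start by hour 16, minus 1-hour gap → hour 15); task 4 (must start by hour 19, minus 2-hour gap → hour 17). The earliest of those limits is hour 15, so task 2 must start by 15 − 9 = hour 6.
Task 6 has to be done before task 7 (must start by hour 36). That means finishing by hour 36, i.e. starting by 36 − 9 = hour 27.
Task 1 must finish in time for task 2 (must start by hour 6); task 3 (must start by hour 16); task 6 (must start by hour 27). The tightest is hour 6, so task 1 must start by 6 − 2 = hour 4.

4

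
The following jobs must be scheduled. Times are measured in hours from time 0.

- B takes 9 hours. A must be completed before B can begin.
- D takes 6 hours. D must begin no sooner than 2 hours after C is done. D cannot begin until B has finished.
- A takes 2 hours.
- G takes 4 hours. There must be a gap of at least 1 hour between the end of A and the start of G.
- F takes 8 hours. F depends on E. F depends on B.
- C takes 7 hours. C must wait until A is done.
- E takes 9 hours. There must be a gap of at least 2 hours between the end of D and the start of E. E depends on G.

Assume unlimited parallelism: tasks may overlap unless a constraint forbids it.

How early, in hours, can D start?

11

A can start immediately at hour 0; it finishes at hour 2.
After A (finishes hour 2), C can start at hour 2 and finishes at hour 9.
After A (finishes hour 2), B can start at hour 2 and finishes at hour 11.
D waits on C (finishes hour 9, plus 2-hour gap → hour 11); B (finishes hour 11). The latest of these is hour 11, which is the earliest D can start.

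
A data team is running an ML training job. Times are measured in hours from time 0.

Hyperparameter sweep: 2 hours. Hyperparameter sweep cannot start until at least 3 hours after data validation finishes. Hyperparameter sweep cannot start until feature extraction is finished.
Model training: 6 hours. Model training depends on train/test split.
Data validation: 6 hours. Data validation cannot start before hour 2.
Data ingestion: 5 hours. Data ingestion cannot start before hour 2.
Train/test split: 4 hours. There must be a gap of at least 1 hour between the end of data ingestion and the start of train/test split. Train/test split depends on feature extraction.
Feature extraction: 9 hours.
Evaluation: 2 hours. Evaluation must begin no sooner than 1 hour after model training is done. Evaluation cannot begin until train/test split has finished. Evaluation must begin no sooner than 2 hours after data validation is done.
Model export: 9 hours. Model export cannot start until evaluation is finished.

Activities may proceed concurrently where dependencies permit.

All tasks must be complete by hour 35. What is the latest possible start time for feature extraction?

4

Nothing follows model export; the deadline of hour 35 is its only limit. It must start by 35 − 9 = hour 26.
Evaluation must finish before model export (must start by hour 26). With a 2-hour duration, evaluation must start by 26 − 2 = hour 24.
Model training has to be done before evaluation (must start by hour 24, minus 1-hour gap → hour 23). That means finishing by hour 23, i.e. starting by 23 − 6 = hour 17.
Train/test split has several dependents: model training (must start by hour 17); evaluation (must start by hour 24). The earliest of those limits is hour 17, so train/test split must start by 17 − 4 = hour 13.
To finish by hour 35, hyperparameter sweep (duration 2) must start no later than hour 33.
For feature extraction: train/test split (must start by hour 13); hyperparameter sweep (must start by hour 33). The most restrictive is hour 13; with a 9-hour duration, feature extraction must start by hour 4.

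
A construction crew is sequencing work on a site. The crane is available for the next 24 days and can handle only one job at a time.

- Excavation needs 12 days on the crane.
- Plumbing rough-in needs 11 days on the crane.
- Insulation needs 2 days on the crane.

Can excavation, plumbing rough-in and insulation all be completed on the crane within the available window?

No

Running back to back, the jobs need 12 + 11 + 2 = 25 days on the crane.
Since 25 > 24, they cannot all fit.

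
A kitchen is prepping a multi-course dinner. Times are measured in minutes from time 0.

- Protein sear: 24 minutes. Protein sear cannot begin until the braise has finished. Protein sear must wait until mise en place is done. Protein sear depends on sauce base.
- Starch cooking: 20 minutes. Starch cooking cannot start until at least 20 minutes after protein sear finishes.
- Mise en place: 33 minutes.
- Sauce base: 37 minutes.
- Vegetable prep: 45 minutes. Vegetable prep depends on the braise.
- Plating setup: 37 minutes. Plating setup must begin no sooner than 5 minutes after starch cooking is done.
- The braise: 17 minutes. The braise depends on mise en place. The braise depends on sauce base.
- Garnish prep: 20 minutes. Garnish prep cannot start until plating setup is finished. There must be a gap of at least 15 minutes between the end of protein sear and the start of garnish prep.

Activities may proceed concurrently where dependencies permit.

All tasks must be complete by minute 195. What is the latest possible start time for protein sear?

Garnish prep has no dependents, so it just needs to finish by minute 195. Starting by 195 − 20 = minute 175 achieves that.
Plating setup feeds into garnish prep (must start by minute 175); so plating setup must finish by minute 175 and therefore start by minute 138.
Since plating setup (must start by minute 138, minus 5-minute gap → minute 133) depends on it, starch cooking must finish by minute 133. Backing off its 20-minute duration gives a latest start of minute 113.
Protein sear must finish in time for starch cooking (must start by minute 113, minus 20-minute gap → minute 93); garnish prep (must start by minute 175, minus 15-minute gap → minute 160). The tightest is minute 93, so protein sear must start by 93 − 24 = minute 69.

69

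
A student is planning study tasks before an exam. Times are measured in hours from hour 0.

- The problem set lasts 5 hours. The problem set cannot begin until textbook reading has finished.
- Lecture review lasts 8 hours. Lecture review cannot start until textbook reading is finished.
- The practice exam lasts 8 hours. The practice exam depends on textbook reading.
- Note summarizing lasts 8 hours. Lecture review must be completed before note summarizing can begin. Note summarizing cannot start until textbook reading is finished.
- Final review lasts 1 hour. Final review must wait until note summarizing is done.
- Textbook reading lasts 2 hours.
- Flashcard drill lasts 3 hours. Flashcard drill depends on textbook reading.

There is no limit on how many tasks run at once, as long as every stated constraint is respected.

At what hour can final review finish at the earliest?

19

Textbook reading can start immediately at hour 0; it finishes at hour 2.
After textbook reading (finishes hour 2), lecture review can start at hour 2 and finishes at hour 10.
Note summarizing needs all of lecture review (finishes hour 10); textbook reading (finishes hour 2). That puts its earliest start at hour 10; it finishes at 10 + 8 = hour 18.
Final review cannot begin until note summarizing (finishes hour 18). It runs from hour 18 to 18 + 1 = hour 19.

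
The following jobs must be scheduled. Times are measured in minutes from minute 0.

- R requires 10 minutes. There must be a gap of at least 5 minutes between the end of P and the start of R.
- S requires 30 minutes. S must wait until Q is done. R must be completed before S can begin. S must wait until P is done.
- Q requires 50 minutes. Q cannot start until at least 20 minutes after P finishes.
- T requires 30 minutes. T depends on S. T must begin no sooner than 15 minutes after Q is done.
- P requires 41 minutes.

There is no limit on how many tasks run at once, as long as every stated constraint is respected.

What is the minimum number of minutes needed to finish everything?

171

P can start immediately at minute 0; it finishes at minute 41.
R waits on P (finishes minute 41, plus 5-minute gap → minute 46), so it starts at minute 46 and finishes at 46 + 10 = minute 56.
After P (finishes minute 41, plus 20-minute gap → minute 61), Q can start at minute 61 and finishes at minute 111.
For S: Q (finishes minute 111); R (finishes minute 56); P (finishes minute 41). Taking the maximum gives a start of minute 111, and it finishes at 111 + 30 = minute 141.
For T: S (finishes minute 141); Q (finishes minute 111, plus 15-minute gap → minute 126). Taking the maximum gives a start of minute 141, and it finishes at 141 + 30 = minute 171.
All tasks are finished once the last one completes. Finish times: P at 41, Q at 111, R at 56, S at 141, T at 171. The latest is minute 171.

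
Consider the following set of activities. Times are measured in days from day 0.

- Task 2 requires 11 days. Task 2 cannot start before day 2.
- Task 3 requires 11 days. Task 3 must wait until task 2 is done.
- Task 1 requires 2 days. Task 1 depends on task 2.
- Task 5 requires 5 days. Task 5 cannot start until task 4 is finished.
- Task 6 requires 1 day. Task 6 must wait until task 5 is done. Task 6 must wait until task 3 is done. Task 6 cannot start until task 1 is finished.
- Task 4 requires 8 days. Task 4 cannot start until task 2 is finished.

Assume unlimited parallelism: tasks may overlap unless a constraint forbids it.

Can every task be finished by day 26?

After its own release at day 2, task 2 can start at day 2 and finishes at day 13.
Task 4 waits on task 2 (finishes day 13), so it starts at day 13 and finishes at 13 + 8 = day 21.
Task 5 cannot begin until task 4 (finishes day 21). It runs from day 21 to 21 + 5 = day 26.
After task 2 (finishes day 13), task 3 can start at day 13 and finishes at day 24.
After task 2 (finishes day 13), task 1 can start at day 13 and finishes at day 15.
Task 6 has to wait for task 5 (finishes day 26); task 3 (finishes day 24); task 1 (finishes day 15). The latest of these is day 26, so task 6 runs day 26 to 26 + 1 = day 27.
The earliest everything can be done is day 27, which is after the deadline of 26, so it is not possible.

No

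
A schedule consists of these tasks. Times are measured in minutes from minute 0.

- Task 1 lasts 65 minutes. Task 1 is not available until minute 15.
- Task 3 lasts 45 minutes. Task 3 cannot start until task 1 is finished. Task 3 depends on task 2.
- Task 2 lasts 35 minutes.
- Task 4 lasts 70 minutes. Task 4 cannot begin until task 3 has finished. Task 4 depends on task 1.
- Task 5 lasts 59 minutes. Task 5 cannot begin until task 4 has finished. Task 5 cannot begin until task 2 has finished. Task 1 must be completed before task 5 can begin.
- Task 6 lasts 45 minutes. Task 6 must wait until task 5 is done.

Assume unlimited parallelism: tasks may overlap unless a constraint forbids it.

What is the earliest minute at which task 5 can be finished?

Nothing blocks task 2, so it runs from minute 0 to minute 35.
Task 1 waits on its own release at minute 15, so it starts at minute 15 and finishes at 15 + 65 = minute 80.
Task 3 cannot start until task 1 (finishes minute 80); task 2 (finishes minute 35). The controlling bound is minute 80, so task 3 finishes at 80 + 45 = minute 125.
Task 4 has to wait for task 3 (finishes minute 125); task 1 (finishes minute 80). The latest of these is minute 125, so task 4 runs minute 125 to 125 + 70 = minute 195.
Task 5 cannot start until task 4 (finishes minute 195); task 2 (finishes minute 35); task 1 (finishes minute 80). The controlling bound is minute 195, so task 5 finishes at 195 + 59 = minute 254.

254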